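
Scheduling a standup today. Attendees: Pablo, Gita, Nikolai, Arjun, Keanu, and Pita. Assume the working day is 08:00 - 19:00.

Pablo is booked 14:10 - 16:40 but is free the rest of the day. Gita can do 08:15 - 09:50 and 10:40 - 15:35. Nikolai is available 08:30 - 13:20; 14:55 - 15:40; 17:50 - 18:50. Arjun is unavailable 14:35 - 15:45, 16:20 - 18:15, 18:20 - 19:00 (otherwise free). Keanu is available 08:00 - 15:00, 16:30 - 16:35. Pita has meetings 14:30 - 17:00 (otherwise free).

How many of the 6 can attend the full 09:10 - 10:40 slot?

Pablo free: 08:00-14:10, 16:40-19:00 (invert busy blocks within the working day).
Gita free: 08:15-09:50, 10:40-15:35.
Nikolai free: 08:30-13:20, 14:55-15:40, 17:50-18:50.
Arjun free: 08:00-14:35, 15:45-16:20, 18:15-18:20 (invert busy blocks within the working day).
Keanu free: 08:00-15:00, 16:30-16:35.
Pita free: 08:00-14:30, 17:00-19:00 (invert busy blocks within the working day).
Pablo, Nikolai, Arjun, Keanu, and Pita can make the full 09:10-10:40 slot — that's 5.

5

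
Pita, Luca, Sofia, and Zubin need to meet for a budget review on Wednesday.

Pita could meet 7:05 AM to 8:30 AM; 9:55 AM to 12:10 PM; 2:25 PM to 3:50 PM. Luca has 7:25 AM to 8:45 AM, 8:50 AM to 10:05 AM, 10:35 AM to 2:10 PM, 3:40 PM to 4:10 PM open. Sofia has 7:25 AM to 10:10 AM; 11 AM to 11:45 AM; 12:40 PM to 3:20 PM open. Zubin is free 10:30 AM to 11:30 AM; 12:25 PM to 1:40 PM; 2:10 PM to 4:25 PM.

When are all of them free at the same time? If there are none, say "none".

11:00-11:30

Pita ∩ Luca: 07:25-08:30, 09:55-10:05, 10:35-12:10, 15:40-15:50.
Pita ∩ Luca ∩ Sofia: 07:25-08:30, 09:55-10:05, 11:00-11:45.
Pita ∩ Luca ∩ Sofia ∩ Zubin: 11:00-11:30.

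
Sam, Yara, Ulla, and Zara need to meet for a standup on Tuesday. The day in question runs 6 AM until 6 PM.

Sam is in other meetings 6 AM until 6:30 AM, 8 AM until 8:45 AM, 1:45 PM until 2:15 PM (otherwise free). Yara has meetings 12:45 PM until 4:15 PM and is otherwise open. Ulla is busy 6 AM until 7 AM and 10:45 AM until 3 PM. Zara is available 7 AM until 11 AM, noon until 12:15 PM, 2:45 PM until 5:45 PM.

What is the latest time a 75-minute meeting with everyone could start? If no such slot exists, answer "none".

16:30

Sam free: 06:30-08:00, 08:45-13:45, 14:15-18:00 (invert busy blocks within the working day).
Yara free: 06:00-12:45, 16:15-18:00 (invert busy blocks within the working day).
Ulla free: 07:00-10:45, 15:00-18:00 (invert busy blocks within the working day).
Zara free: 07:00-11:00, 12:00-12:15, 14:45-17:45.
Sam ∩ Yara: 06:30-08:00, 08:45-12:45, 16:15-18:00.
Sam ∩ Yara ∩ Ulla: 07:00-08:00, 08:45-10:45, 16:15-18:00.
Sam ∩ Yara ∩ Ulla ∩ Zara: 07:00-08:00, 08:45-10:45, 16:15-17:45.
The last common window of at least 75 minutes is 16:15-17:45; a 75-minute meeting can start as late as 16:30 and still end by 17:45.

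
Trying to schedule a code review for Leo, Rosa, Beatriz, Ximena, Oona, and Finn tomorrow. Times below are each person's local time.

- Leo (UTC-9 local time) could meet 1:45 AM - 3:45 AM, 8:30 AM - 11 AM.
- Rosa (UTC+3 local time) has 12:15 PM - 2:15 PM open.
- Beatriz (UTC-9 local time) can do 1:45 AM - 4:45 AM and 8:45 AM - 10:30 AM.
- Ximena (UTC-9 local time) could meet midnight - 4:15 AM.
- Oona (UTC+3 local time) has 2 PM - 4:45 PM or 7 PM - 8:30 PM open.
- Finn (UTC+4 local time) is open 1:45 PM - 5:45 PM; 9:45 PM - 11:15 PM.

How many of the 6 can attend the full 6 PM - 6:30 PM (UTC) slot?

Leo in UTC: 10:45-12:45, 17:30-20:00 (add 9h to convert from UTC-9).
Rosa in UTC: 09:15-11:15 (subtract 3h to convert from UTC+3).
Beatriz in UTC: 10:45-13:45, 17:45-19:30 (add 9h to convert from UTC-9).
Ximena in UTC: 09:00-13:15 (add 9h to convert from UTC-9).
Oona in UTC: 11:00-13:45, 16:00-17:30 (subtract 3h to convert from UTC+3).
Finn in UTC: 09:45-13:45, 17:45-19:15 (subtract 4h to convert from UTC+4).
Leo, Beatriz, and Finn can make the full 18:00-18:30 slot — that's 3.

3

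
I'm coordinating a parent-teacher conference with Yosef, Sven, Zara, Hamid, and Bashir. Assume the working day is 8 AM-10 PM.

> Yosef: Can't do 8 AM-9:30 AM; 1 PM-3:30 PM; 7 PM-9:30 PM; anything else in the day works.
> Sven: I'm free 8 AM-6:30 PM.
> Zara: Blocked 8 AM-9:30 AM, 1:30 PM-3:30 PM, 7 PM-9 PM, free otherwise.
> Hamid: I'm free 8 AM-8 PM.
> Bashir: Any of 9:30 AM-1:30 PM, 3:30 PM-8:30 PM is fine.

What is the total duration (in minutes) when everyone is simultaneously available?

390

Yosef free: 09:30-13:00, 15:30-19:00, 21:30-22:00 (invert busy blocks within the working day).
Sven free: 08:00-18:30.
Zara free: 09:30-13:30, 15:30-19:00, 21:00-22:00 (invert busy blocks within the working day).
Hamid free: 08:00-20:00.
Bashir free: 09:30-13:30, 15:30-20:30.
Yosef ∩ Sven: 09:30-13:00, 15:30-18:30.
Yosef ∩ Sven ∩ Zara: 09:30-13:00, 15:30-18:30.
Yosef ∩ Sven ∩ Zara ∩ Hamid: 09:30-13:00, 15:30-18:30.
Yosef ∩ Sven ∩ Zara ∩ Hamid ∩ Bashir: 09:30-13:00, 15:30-18:30.
Summing the common windows: 210 + 180 = 390 minutes.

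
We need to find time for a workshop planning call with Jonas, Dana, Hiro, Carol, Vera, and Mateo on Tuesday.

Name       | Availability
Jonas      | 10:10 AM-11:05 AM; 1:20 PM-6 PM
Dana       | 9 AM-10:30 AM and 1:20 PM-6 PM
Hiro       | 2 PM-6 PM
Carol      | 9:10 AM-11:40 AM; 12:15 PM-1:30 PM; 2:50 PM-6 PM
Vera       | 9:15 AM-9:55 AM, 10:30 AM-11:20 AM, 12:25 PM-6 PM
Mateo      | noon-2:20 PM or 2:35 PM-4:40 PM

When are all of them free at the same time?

14:50-16:40

Jonas ∩ Dana: 10:10-10:30, 13:20-18:00.
Jonas ∩ Dana ∩ Hiro: 14:00-18:00.
Jonas ∩ Dana ∩ Hiro ∩ Carol: 14:50-18:00.
Jonas ∩ Dana ∩ Hiro ∩ Carol ∩ Vera: 14:50-18:00.
Jonas ∩ Dana ∩ Hiro ∩ Carol ∩ Vera ∩ Mateo: 14:50-16:40.
Those are the intersection windows.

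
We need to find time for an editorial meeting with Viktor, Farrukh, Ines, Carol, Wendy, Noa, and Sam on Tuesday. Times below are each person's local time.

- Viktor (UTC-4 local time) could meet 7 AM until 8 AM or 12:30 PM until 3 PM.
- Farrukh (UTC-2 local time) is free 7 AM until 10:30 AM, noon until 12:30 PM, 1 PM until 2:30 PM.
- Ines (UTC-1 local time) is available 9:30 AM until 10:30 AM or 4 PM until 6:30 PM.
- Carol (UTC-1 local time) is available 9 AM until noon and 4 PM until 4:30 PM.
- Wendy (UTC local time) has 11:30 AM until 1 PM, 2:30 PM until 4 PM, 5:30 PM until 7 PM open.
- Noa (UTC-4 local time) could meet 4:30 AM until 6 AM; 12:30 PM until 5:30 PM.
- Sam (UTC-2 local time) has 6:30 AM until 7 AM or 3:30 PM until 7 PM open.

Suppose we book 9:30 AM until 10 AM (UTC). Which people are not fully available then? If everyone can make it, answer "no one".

Viktor in UTC: 11:00-12:00, 16:30-19:00 (add 4h to convert from UTC-4).
Farrukh in UTC: 09:00-12:30, 14:00-14:30, 15:00-16:30 (add 2h to convert from UTC-2).
Ines in UTC: 10:30-11:30, 17:00-19:30 (add 1h to convert from UTC-1).
Carol in UTC: 10:00-13:00, 17:00-17:30 (add 1h to convert from UTC-1).
Wendy in UTC: 11:30-13:00, 14:30-16:00, 17:30-19:00.
Noa in UTC: 08:30-10:00, 16:30-21:30 (add 4h to convert from UTC-4).
Sam in UTC: 08:30-09:00, 17:30-21:00 (add 2h to convert from UTC-2).
Viktor: not fully free for 09:30-10:00. Farrukh: free for 09:30-10:00. Ines: not fully free for 09:30-10:00. Carol: not fully free for 09:30-10:00. Wendy: not fully free for 09:30-10:00. Noa: free for 09:30-10:00. Sam: not fully free for 09:30-10:00.

Carol, Ines, Sam, Viktor, Wendy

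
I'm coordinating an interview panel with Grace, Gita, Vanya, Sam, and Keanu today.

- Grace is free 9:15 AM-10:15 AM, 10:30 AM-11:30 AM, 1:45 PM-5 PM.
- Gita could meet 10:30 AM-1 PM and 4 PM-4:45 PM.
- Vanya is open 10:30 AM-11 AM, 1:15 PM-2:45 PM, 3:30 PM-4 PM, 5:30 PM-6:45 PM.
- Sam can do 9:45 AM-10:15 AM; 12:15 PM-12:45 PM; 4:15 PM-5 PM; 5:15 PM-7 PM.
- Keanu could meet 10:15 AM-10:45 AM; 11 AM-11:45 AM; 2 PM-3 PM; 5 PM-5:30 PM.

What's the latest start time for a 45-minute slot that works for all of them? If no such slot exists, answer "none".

Grace ∩ Gita: 10:30-11:30, 16:00-16:45.
Grace ∩ Gita ∩ Vanya: 10:30-11:00.
Grace ∩ Gita ∩ Vanya ∩ Sam: ∅.
Grace ∩ Gita ∩ Vanya ∩ Sam ∩ Keanu: ∅.
There is no time when everyone is free.
No common window is at least 45 minutes long.

none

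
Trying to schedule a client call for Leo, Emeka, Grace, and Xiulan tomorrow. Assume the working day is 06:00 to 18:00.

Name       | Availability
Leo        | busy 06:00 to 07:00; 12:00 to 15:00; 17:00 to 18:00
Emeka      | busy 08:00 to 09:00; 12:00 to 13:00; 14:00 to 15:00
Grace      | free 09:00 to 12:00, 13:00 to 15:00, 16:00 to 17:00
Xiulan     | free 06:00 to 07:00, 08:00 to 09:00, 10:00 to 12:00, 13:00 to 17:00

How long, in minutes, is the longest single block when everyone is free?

Leo free: 07:00-12:00, 15:00-17:00 (invert busy blocks within the working day).
Emeka free: 06:00-08:00, 09:00-12:00, 13:00-14:00, 15:00-18:00 (invert busy blocks within the working day).
Grace free: 09:00-12:00, 13:00-15:00, 16:00-17:00.
Xiulan free: 06:00-07:00, 08:00-09:00, 10:00-12:00, 13:00-17:00.
Leo ∩ Emeka: 07:00-08:00, 09:00-12:00, 15:00-17:00.
Leo ∩ Emeka ∩ Grace: 09:00-12:00, 16:00-17:00.
Leo ∩ Emeka ∩ Grace ∩ Xiulan: 10:00-12:00, 16:00-17:00.
The longest is 10:00-12:00 at 120 minutes.

120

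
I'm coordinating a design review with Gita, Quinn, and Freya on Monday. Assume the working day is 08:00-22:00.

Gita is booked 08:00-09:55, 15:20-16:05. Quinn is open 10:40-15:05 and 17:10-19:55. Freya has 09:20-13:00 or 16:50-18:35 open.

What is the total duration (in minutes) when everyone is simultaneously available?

225

Gita free: 09:55-15:20, 16:05-22:00 (invert busy blocks within the working day).
Quinn free: 10:40-15:05, 17:10-19:55.
Freya free: 09:20-13:00, 16:50-18:35.
Gita ∩ Quinn: 10:40-15:05, 17:10-19:55.
Gita ∩ Quinn ∩ Freya: 10:40-13:00, 17:10-18:35.
Summing the common windows: 140 + 85 = 225 minutes.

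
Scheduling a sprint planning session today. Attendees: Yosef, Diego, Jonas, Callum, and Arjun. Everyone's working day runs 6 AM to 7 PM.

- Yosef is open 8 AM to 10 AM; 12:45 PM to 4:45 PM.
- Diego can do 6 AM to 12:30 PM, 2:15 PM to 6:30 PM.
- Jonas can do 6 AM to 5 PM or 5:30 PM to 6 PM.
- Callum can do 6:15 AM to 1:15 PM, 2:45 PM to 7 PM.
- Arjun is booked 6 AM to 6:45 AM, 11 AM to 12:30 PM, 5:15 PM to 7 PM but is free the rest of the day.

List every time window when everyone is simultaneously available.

Yosef free: 08:00-10:00, 12:45-16:45.
Diego free: 06:00-12:30, 14:15-18:30.
Jonas free: 06:00-17:00, 17:30-18:00.
Callum free: 06:15-13:15, 14:45-19:00.
Arjun free: 06:45-11:00, 12:30-17:15 (invert busy blocks within the working day).
Yosef ∩ Diego: 08:00-10:00, 14:15-16:45.
Yosef ∩ Diego ∩ Jonas: 08:00-10:00, 14:15-16:45.
Yosef ∩ Diego ∩ Jonas ∩ Callum: 08:00-10:00, 14:45-16:45.
Yosef ∩ Diego ∩ Jonas ∩ Callum ∩ Arjun: 08:00-10:00, 14:45-16:45.
So the common availability across everyone is 08:00-10:00, 14:45-16:45.

08:00-10:00, 14:45-16:45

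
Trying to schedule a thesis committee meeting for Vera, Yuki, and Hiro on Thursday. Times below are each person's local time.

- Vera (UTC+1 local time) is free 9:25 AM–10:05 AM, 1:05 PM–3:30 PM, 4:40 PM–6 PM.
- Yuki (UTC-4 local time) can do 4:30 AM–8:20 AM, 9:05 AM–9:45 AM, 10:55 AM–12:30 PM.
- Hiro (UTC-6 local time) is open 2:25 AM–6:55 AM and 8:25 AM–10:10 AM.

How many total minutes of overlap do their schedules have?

Vera in UTC: 08:25-09:05, 12:05-14:30, 15:40-17:00 (subtract 1h to convert from UTC+1).
Yuki in UTC: 08:30-12:20, 13:05-13:45, 14:55-16:30 (add 4h to convert from UTC-4).
Hiro in UTC: 08:25-12:55, 14:25-16:10 (add 6h to convert from UTC-6).
Vera ∩ Yuki: 08:30-09:05, 12:05-12:20, 13:05-13:45, 15:40-16:30.
Vera ∩ Yuki ∩ Hiro: 08:30-09:05, 12:05-12:20, 15:40-16:10.
Summing the common windows: 35 + 15 + 30 = 80 minutes.

80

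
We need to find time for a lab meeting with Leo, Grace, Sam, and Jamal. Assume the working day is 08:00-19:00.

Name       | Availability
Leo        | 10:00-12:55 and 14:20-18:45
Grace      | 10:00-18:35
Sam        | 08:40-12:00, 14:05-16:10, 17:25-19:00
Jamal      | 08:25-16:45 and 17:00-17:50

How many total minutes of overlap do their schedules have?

Leo ∩ Grace: 10:00-12:55, 14:20-18:35.
Leo ∩ Grace ∩ Sam: 10:00-12:00, 14:20-16:10, 17:25-18:35.
Leo ∩ Grace ∩ Sam ∩ Jamal: 10:00-12:00, 14:20-16:10, 17:25-17:50.
Summing the common windows: 120 + 110 + 25 = 255 minutes.

255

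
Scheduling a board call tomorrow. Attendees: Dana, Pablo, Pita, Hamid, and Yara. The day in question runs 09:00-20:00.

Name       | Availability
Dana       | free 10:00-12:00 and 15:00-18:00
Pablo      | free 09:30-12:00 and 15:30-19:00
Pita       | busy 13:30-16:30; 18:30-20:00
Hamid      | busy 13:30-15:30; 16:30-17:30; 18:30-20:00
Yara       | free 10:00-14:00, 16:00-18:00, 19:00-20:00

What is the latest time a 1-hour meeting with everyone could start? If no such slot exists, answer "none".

11:00

Dana free: 10:00-12:00, 15:00-18:00.
Pablo free: 09:30-12:00, 15:30-19:00.
Pita free: 09:00-13:30, 16:30-18:30 (invert busy blocks within the working day).
Hamid free: 09:00-13:30, 15:30-16:30, 17:30-18:30 (invert busy blocks within the working day).
Yara free: 10:00-14:00, 16:00-18:00, 19:00-20:00.
Dana ∩ Pablo: 10:00-12:00, 15:30-18:00.
Dana ∩ Pablo ∩ Pita: 10:00-12:00, 16:30-18:00.
Dana ∩ Pablo ∩ Pita ∩ Hamid: 10:00-12:00, 17:30-18:00.
Dana ∩ Pablo ∩ Pita ∩ Hamid ∩ Yara: 10:00-12:00, 17:30-18:00.
The last common window of at least 60 minutes is 10:00-12:00; a 60-minute meeting can start as late as 11:00 and still end by 12:00.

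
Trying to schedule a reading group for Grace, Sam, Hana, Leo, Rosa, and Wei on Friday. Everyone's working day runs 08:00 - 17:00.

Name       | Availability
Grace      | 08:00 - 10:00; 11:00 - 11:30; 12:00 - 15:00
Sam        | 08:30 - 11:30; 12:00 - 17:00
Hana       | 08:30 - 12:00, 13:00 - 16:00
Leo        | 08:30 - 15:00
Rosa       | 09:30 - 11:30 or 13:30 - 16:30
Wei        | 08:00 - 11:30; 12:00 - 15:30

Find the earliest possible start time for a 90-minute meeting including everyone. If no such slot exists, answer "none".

Grace ∩ Sam: 08:30-10:00, 11:00-11:30, 12:00-15:00.
Grace ∩ Sam ∩ Hana: 08:30-10:00, 11:00-11:30, 13:00-15:00.
Grace ∩ Sam ∩ Hana ∩ Leo: 08:30-10:00, 11:00-11:30, 13:00-15:00.
Grace ∩ Sam ∩ Hana ∩ Leo ∩ Rosa: 09:30-10:00, 11:00-11:30, 13:30-15:00.
Grace ∩ Sam ∩ Hana ∩ Leo ∩ Rosa ∩ Wei: 09:30-10:00, 11:00-11:30, 13:30-15:00.
So the common availability across everyone is 09:30-10:00, 11:00-11:30, 13:30-15:00.
The first common window of at least 90 minutes is 13:30-15:00, so the earliest start is 13:30.

13:30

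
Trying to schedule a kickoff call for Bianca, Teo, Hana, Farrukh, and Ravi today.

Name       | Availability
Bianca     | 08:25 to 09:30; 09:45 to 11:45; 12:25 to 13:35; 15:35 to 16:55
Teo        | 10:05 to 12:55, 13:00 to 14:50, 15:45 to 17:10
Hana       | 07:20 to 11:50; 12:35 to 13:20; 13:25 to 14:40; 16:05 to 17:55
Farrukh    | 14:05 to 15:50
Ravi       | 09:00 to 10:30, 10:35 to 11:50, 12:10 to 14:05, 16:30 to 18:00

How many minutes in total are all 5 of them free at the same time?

Bianca ∩ Teo: 10:05-11:45, 12:25-12:55, 13:00-13:35, 15:45-16:55.
Bianca ∩ Teo ∩ Hana: 10:05-11:45, 12:35-12:55, 13:00-13:20, 13:25-13:35, 16:05-16:55.
Bianca ∩ Teo ∩ Hana ∩ Farrukh: ∅.
Bianca ∩ Teo ∩ Hana ∩ Farrukh ∩ Ravi: ∅.
There is no time when everyone is free.
There is no common window, so the total is 0 minutes.

0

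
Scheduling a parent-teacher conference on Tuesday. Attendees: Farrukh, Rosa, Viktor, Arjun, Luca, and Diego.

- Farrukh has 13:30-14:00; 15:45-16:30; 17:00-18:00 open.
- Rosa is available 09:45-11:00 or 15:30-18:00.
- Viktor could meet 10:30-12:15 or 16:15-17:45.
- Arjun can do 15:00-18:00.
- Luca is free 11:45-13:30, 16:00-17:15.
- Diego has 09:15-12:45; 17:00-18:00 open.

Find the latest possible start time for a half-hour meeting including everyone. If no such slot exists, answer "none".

none

Farrukh ∩ Rosa: 15:45-16:30, 17:00-18:00.
Farrukh ∩ Rosa ∩ Viktor: 16:15-16:30, 17:00-17:45.
Farrukh ∩ Rosa ∩ Viktor ∩ Arjun: 16:15-16:30, 17:00-17:45.
Farrukh ∩ Rosa ∩ Viktor ∩ Arjun ∩ Luca: 16:15-16:30, 17:00-17:15.
Farrukh ∩ Rosa ∩ Viktor ∩ Arjun ∩ Luca ∩ Diego: 17:00-17:15.
No common window is at least 30 minutes long.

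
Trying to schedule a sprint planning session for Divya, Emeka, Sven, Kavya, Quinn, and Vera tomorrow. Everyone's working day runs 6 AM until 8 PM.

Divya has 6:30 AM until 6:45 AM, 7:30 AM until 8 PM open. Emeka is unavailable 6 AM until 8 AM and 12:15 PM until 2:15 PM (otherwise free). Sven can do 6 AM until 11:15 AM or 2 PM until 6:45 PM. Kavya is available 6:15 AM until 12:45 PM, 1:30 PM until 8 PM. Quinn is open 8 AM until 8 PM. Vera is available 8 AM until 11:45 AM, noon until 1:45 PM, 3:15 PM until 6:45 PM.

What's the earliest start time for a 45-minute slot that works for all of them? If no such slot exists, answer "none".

08:00

Divya free: 06:30-06:45, 07:30-20:00.
Emeka free: 08:00-12:15, 14:15-20:00 (invert busy blocks within the working day).
Sven free: 06:00-11:15, 14:00-18:45.
Kavya free: 06:15-12:45, 13:30-20:00.
Quinn free: 08:00-20:00.
Vera free: 08:00-11:45, 12:00-13:45, 15:15-18:45.
Divya ∩ Emeka: 08:00-12:15, 14:15-20:00.
Divya ∩ Emeka ∩ Sven: 08:00-11:15, 14:15-18:45.
Divya ∩ Emeka ∩ Sven ∩ Kavya: 08:00-11:15, 14:15-18:45.
Divya ∩ Emeka ∩ Sven ∩ Kavya ∩ Quinn: 08:00-11:15, 14:15-18:45.
Divya ∩ Emeka ∩ Sven ∩ Kavya ∩ Quinn ∩ Vera: 08:00-11:15, 15:15-18:45.
Those are the intersection windows.
The first common window of at least 45 minutes is 08:00-11:15, so the earliest start is 08:00.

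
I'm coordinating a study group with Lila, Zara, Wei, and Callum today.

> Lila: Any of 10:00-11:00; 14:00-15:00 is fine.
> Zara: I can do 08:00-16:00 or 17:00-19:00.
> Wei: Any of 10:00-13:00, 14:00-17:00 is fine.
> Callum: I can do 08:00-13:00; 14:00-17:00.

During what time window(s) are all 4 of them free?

10:00-11:00, 14:00-15:00

Lila ∩ Zara: 10:00-11:00, 14:00-15:00.
Lila ∩ Zara ∩ Wei: 10:00-11:00, 14:00-15:00.
Lila ∩ Zara ∩ Wei ∩ Callum: 10:00-11:00, 14:00-15:00.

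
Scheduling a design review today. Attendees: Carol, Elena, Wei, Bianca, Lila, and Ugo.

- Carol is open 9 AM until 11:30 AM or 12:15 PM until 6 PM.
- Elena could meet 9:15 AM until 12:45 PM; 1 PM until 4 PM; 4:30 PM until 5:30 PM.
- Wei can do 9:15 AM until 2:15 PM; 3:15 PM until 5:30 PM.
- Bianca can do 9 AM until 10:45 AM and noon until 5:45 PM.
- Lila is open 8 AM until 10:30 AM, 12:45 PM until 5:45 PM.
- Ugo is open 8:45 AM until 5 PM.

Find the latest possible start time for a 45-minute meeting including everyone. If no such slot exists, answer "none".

15:15

Carol ∩ Elena: 09:15-11:30, 12:15-12:45, 13:00-16:00, 16:30-17:30.
Carol ∩ Elena ∩ Wei: 09:15-11:30, 12:15-12:45, 13:00-14:15, 15:15-16:00, 16:30-17:30.
Carol ∩ Elena ∩ Wei ∩ Bianca: 09:15-10:45, 12:15-12:45, 13:00-14:15, 15:15-16:00, 16:30-17:30.
Carol ∩ Elena ∩ Wei ∩ Bianca ∩ Lila: 09:15-10:30, 13:00-14:15, 15:15-16:00, 16:30-17:30.
Carol ∩ Elena ∩ Wei ∩ Bianca ∩ Lila ∩ Ugo: 09:15-10:30, 13:00-14:15, 15:15-16:00, 16:30-17:00.
The last common window of at least 45 minutes is 15:15-16:00; a 45-minute meeting can start as late as 15:15 and still end by 16:00.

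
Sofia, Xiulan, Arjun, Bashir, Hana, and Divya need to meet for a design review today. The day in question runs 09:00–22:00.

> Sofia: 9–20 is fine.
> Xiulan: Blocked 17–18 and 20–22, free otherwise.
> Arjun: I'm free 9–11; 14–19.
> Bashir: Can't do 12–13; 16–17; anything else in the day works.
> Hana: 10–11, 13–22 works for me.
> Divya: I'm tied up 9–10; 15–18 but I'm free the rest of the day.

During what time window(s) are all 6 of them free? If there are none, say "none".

Sofia free: 09:00-20:00.
Xiulan free: 09:00-17:00, 18:00-20:00 (invert busy blocks within the working day).
Arjun free: 09:00-11:00, 14:00-19:00.
Bashir free: 09:00-12:00, 13:00-16:00, 17:00-22:00 (invert busy blocks within the working day).
Hana free: 10:00-11:00, 13:00-22:00.
Divya free: 10:00-15:00, 18:00-22:00 (invert busy blocks within the working day).
Sofia ∩ Xiulan: 09:00-17:00, 18:00-20:00.
Sofia ∩ Xiulan ∩ Arjun: 09:00-11:00, 14:00-17:00, 18:00-19:00.
Sofia ∩ Xiulan ∩ Arjun ∩ Bashir: 09:00-11:00, 14:00-16:00, 18:00-19:00.
Sofia ∩ Xiulan ∩ Arjun ∩ Bashir ∩ Hana: 10:00-11:00, 14:00-16:00, 18:00-19:00.
Sofia ∩ Xiulan ∩ Arjun ∩ Bashir ∩ Hana ∩ Divya: 10:00-11:00, 14:00-15:00, 18:00-19:00.
So the common availability across everyone is 10:00-11:00, 14:00-15:00, 18:00-19:00.

10:00-11:00, 14:00-15:00, 18:00-19:00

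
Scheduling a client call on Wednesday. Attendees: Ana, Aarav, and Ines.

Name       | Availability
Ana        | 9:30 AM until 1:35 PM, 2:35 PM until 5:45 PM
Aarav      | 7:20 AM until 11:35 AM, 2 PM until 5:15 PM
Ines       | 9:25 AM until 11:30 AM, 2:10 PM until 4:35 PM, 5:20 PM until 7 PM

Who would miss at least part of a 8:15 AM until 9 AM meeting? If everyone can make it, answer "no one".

Ana: not fully free for 08:15-09:00. Aarav: free for 08:15-09:00. Ines: not fully free for 08:15-09:00.

Ana, Ines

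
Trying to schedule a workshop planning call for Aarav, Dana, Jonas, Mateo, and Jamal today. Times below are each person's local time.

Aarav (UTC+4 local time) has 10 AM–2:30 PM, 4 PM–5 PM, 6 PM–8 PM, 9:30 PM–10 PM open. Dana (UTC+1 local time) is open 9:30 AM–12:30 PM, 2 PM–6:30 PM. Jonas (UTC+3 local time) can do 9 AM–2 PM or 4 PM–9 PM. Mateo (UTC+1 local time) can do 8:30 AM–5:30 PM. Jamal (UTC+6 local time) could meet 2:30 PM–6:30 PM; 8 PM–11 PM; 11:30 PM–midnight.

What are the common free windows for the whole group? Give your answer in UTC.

Aarav in UTC: 06:00-10:30, 12:00-13:00, 14:00-16:00, 17:30-18:00 (subtract 4h to convert from UTC+4).
Dana in UTC: 08:30-11:30, 13:00-17:30 (subtract 1h to convert from UTC+1).
Jonas in UTC: 06:00-11:00, 13:00-18:00 (subtract 3h to convert from UTC+3).
Mateo in UTC: 07:30-16:30 (subtract 1h to convert from UTC+1).
Jamal in UTC: 08:30-12:30, 14:00-17:00, 17:30-18:00 (subtract 6h to convert from UTC+6).
Aarav ∩ Dana: 08:30-10:30, 14:00-16:00.
Aarav ∩ Dana ∩ Jonas: 08:30-10:30, 14:00-16:00.
Aarav ∩ Dana ∩ Jonas ∩ Mateo: 08:30-10:30, 14:00-16:00.
Aarav ∩ Dana ∩ Jonas ∩ Mateo ∩ Jamal: 08:30-10:30, 14:00-16:00.

08:30-10:30, 14:00-16:00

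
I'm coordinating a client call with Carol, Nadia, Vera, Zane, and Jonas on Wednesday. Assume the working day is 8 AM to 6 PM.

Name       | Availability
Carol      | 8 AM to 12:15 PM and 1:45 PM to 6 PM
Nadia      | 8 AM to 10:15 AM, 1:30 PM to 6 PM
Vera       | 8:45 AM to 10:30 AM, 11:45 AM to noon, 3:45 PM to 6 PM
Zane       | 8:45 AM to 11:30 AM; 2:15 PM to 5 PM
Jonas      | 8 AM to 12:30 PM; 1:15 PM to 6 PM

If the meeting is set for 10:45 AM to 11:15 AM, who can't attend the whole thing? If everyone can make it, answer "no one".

Nadia, Vera

Carol: free for 10:45-11:15. Nadia: not fully free for 10:45-11:15. Vera: not fully free for 10:45-11:15. Zane: free for 10:45-11:15. Jonas: free for 10:45-11:15.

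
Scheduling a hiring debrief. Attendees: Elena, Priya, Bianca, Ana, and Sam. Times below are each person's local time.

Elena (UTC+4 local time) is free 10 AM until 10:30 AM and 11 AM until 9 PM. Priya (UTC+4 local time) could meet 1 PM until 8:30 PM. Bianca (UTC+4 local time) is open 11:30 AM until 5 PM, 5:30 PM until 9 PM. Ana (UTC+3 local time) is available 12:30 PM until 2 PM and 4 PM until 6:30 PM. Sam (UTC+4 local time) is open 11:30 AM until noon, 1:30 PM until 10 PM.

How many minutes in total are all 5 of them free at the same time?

210

Elena in UTC: 06:00-06:30, 07:00-17:00 (subtract 4h to convert from UTC+4).
Priya in UTC: 09:00-16:30 (subtract 4h to convert from UTC+4).
Bianca in UTC: 07:30-13:00, 13:30-17:00 (subtract 4h to convert from UTC+4).
Ana in UTC: 09:30-11:00, 13:00-15:30 (subtract 3h to convert from UTC+3).
Sam in UTC: 07:30-08:00, 09:30-18:00 (subtract 4h to convert from UTC+4).
Elena ∩ Priya: 09:00-16:30.
Elena ∩ Priya ∩ Bianca: 09:00-13:00, 13:30-16:30.
Elena ∩ Priya ∩ Bianca ∩ Ana: 09:30-11:00, 13:30-15:30.
Elena ∩ Priya ∩ Bianca ∩ Ana ∩ Sam: 09:30-11:00, 13:30-15:30.
Summing the common windows: 90 + 120 = 210 minutes.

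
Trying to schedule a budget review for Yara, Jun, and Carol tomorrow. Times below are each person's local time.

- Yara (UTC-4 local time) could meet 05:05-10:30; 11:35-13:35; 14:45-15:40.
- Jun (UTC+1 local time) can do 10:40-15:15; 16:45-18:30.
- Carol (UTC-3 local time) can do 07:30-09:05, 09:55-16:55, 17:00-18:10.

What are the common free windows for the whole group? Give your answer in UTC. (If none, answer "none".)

10:30-12:05, 12:55-14:15, 15:45-17:30

Yara in UTC: 09:05-14:30, 15:35-17:35, 18:45-19:40 (add 4h to convert from UTC-4).
Jun in UTC: 09:40-14:15, 15:45-17:30 (subtract 1h to convert from UTC+1).
Carol in UTC: 10:30-12:05, 12:55-19:55, 20:00-21:10 (add 3h to convert from UTC-3).
Yara ∩ Jun: 09:40-14:15, 15:45-17:30.
Yara ∩ Jun ∩ Carol: 10:30-12:05, 12:55-14:15, 15:45-17:30.
So the common availability across everyone is 10:30-12:05, 12:55-14:15, 15:45-17:30.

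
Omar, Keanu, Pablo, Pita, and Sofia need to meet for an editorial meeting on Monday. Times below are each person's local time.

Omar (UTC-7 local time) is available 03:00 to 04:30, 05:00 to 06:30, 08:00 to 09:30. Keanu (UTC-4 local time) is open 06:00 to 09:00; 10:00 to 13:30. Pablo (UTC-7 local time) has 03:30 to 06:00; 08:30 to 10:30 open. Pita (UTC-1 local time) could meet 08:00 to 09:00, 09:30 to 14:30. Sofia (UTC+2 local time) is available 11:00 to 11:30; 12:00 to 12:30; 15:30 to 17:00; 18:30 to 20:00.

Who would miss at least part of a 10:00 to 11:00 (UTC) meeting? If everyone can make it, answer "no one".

Pablo, Pita, Sofia

Omar in UTC: 10:00-11:30, 12:00-13:30, 15:00-16:30 (add 7h to convert from UTC-7).
Keanu in UTC: 10:00-13:00, 14:00-17:30 (add 4h to convert from UTC-4).
Pablo in UTC: 10:30-13:00, 15:30-17:30 (add 7h to convert from UTC-7).
Pita in UTC: 09:00-10:00, 10:30-15:30 (add 1h to convert from UTC-1).
Sofia in UTC: 09:00-09:30, 10:00-10:30, 13:30-15:00, 16:30-18:00 (subtract 2h to convert from UTC+2).
Omar: free for 10:00-11:00. Keanu: free for 10:00-11:00. Pablo: not fully free for 10:00-11:00. Pita: not fully free for 10:00-11:00. Sofia: not fully free for 10:00-11:00.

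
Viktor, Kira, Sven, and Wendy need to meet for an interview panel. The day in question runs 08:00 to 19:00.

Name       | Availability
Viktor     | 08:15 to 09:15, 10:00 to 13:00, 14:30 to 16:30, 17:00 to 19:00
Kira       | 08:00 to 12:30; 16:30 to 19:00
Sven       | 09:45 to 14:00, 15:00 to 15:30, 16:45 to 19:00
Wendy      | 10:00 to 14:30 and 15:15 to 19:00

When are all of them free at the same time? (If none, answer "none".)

Viktor ∩ Kira: 08:15-09:15, 10:00-12:30, 17:00-19:00.
Viktor ∩ Kira ∩ Sven: 10:00-12:30, 17:00-19:00.
Viktor ∩ Kira ∩ Sven ∩ Wendy: 10:00-12:30, 17:00-19:00.
So the common availability across everyone is 10:00-12:30, 17:00-19:00.

10:00-12:30, 17:00-19:00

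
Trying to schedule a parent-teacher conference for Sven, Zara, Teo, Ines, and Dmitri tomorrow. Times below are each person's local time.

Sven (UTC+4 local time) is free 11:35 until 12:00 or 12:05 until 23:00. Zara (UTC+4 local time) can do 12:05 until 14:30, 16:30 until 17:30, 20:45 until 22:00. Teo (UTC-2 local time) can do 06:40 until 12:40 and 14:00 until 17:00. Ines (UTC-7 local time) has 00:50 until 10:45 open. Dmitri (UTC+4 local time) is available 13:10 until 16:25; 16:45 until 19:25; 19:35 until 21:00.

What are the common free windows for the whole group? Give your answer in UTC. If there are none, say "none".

09:10-10:30, 12:45-13:30, 16:45-17:00

Sven in UTC: 07:35-08:00, 08:05-19:00 (subtract 4h to convert from UTC+4).
Zara in UTC: 08:05-10:30, 12:30-13:30, 16:45-18:00 (subtract 4h to convert from UTC+4).
Teo in UTC: 08:40-14:40, 16:00-19:00 (add 2h to convert from UTC-2).
Ines in UTC: 07:50-17:45 (add 7h to convert from UTC-7).
Dmitri in UTC: 09:10-12:25, 12:45-15:25, 15:35-17:00 (subtract 4h to convert from UTC+4).
Sven ∩ Zara: 08:05-10:30, 12:30-13:30, 16:45-18:00.
Sven ∩ Zara ∩ Teo: 08:40-10:30, 12:30-13:30, 16:45-18:00.
Sven ∩ Zara ∩ Teo ∩ Ines: 08:40-10:30, 12:30-13:30, 16:45-17:45.
Sven ∩ Zara ∩ Teo ∩ Ines ∩ Dmitri: 09:10-10:30, 12:45-13:30, 16:45-17:00.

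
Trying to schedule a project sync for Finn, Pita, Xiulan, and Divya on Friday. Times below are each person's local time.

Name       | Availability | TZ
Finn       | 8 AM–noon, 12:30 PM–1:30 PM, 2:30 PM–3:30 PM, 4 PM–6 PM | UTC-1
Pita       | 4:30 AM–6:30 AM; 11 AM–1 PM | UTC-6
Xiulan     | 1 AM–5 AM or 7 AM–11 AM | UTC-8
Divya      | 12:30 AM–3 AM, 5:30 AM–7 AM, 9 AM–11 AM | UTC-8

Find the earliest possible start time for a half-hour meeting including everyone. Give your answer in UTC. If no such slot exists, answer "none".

10:30

Finn in UTC: 09:00-13:00, 13:30-14:30, 15:30-16:30, 17:00-19:00 (add 1h to convert from UTC-1).
Pita in UTC: 10:30-12:30, 17:00-19:00 (add 6h to convert from UTC-6).
Xiulan in UTC: 09:00-13:00, 15:00-19:00 (add 8h to convert from UTC-8).
Divya in UTC: 08:30-11:00, 13:30-15:00, 17:00-19:00 (add 8h to convert from UTC-8).
Finn ∩ Pita: 10:30-12:30, 17:00-19:00.
Finn ∩ Pita ∩ Xiulan: 10:30-12:30, 17:00-19:00.
Finn ∩ Pita ∩ Xiulan ∩ Divya: 10:30-11:00, 17:00-19:00.
Those are the intersection windows.
The first common window of at least 30 minutes is 10:30-11:00, so the earliest start is 10:30.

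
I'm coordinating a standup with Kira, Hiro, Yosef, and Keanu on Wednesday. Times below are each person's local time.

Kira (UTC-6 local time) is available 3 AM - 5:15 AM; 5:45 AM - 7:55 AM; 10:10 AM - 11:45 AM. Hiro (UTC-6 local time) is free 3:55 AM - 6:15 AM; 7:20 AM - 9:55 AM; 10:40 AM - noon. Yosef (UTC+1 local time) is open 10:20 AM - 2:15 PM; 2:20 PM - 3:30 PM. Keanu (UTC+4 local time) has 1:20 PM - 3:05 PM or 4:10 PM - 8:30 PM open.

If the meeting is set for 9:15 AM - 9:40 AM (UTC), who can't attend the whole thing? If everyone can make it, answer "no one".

Hiro, Keanu, Yosef

Kira in UTC: 09:00-11:15, 11:45-13:55, 16:10-17:45 (add 6h to convert from UTC-6).
Hiro in UTC: 09:55-12:15, 13:20-15:55, 16:40-18:00 (add 6h to convert from UTC-6).
Yosef in UTC: 09:20-13:15, 13:20-14:30 (subtract 1h to convert from UTC+1).
Keanu in UTC: 09:20-11:05, 12:10-16:30 (subtract 4h to convert from UTC+4).
Kira: free for 09:15-09:40. Hiro: not fully free for 09:15-09:40. Yosef: not fully free for 09:15-09:40. Keanu: not fully free for 09:15-09:40.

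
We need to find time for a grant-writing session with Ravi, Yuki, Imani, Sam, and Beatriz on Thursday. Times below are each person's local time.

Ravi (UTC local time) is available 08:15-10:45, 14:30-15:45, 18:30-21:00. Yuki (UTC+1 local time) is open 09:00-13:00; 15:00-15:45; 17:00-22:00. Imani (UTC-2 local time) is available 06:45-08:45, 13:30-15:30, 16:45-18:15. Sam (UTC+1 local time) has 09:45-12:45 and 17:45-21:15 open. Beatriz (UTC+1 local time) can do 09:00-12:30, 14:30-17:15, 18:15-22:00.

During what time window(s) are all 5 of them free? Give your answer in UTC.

08:45-10:45, 18:45-20:15

Ravi in UTC: 08:15-10:45, 14:30-15:45, 18:30-21:00.
Yuki in UTC: 08:00-12:00, 14:00-14:45, 16:00-21:00 (subtract 1h to convert from UTC+1).
Imani in UTC: 08:45-10:45, 15:30-17:30, 18:45-20:15 (add 2h to convert from UTC-2).
Sam in UTC: 08:45-11:45, 16:45-20:15 (subtract 1h to convert from UTC+1).
Beatriz in UTC: 08:00-11:30, 13:30-16:15, 17:15-21:00 (subtract 1h to convert from UTC+1).
Ravi ∩ Yuki: 08:15-10:45, 14:30-14:45, 18:30-21:00.
Ravi ∩ Yuki ∩ Imani: 08:45-10:45, 18:45-20:15.
Ravi ∩ Yuki ∩ Imani ∩ Sam: 08:45-10:45, 18:45-20:15.
Ravi ∩ Yuki ∩ Imani ∩ Sam ∩ Beatriz: 08:45-10:45, 18:45-20:15.
Those are the intersection windows.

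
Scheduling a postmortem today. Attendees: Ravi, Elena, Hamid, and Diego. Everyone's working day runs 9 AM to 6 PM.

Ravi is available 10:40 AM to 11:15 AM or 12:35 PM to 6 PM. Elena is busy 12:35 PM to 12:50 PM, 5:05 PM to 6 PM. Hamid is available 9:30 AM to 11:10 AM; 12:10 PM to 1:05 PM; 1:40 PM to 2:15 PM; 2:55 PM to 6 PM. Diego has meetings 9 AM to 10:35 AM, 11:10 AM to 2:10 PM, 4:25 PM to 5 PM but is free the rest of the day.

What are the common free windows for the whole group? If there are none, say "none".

10:40-11:10, 14:10-14:15, 14:55-16:25, 17:00-17:05

Ravi free: 10:40-11:15, 12:35-18:00.
Elena free: 09:00-12:35, 12:50-17:05 (invert busy blocks within the working day).
Hamid free: 09:30-11:10, 12:10-13:05, 13:40-14:15, 14:55-18:00.
Diego free: 10:35-11:10, 14:10-16:25, 17:00-18:00 (invert busy blocks within the working day).
Ravi ∩ Elena: 10:40-11:15, 12:50-17:05.
Ravi ∩ Elena ∩ Hamid: 10:40-11:10, 12:50-13:05, 13:40-14:15, 14:55-17:05.
Ravi ∩ Elena ∩ Hamid ∩ Diego: 10:40-11:10, 14:10-14:15, 14:55-16:25, 17:00-17:05.
Those are the intersection windows.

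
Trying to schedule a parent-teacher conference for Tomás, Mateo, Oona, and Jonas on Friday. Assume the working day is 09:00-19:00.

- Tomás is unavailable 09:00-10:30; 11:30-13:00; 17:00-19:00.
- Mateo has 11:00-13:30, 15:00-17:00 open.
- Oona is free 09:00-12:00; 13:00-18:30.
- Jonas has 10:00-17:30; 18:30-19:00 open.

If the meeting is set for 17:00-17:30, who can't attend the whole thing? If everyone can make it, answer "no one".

Mateo, Tomás

Tomás free: 10:30-11:30, 13:00-17:00 (invert busy blocks within the working day).
Mateo free: 11:00-13:30, 15:00-17:00.
Oona free: 09:00-12:00, 13:00-18:30.
Jonas free: 10:00-17:30, 18:30-19:00.
Tomás: not fully free for 17:00-17:30. Mateo: not fully free for 17:00-17:30. Oona: free for 17:00-17:30. Jonas: free for 17:00-17:30.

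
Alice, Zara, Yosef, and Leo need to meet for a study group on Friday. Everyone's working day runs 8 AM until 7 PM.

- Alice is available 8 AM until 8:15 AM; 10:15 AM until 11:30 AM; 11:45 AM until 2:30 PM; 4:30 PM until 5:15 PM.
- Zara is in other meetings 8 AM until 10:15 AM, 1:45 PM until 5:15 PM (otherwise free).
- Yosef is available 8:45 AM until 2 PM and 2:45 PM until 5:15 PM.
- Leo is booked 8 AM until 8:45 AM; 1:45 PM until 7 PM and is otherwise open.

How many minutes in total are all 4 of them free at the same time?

Alice free: 08:00-08:15, 10:15-11:30, 11:45-14:30, 16:30-17:15.
Zara free: 10:15-13:45, 17:15-19:00 (invert busy blocks within the working day).
Yosef free: 08:45-14:00, 14:45-17:15.
Leo free: 08:45-13:45 (invert busy blocks within the working day).
Alice ∩ Zara: 10:15-11:30, 11:45-13:45.
Alice ∩ Zara ∩ Yosef: 10:15-11:30, 11:45-13:45.
Alice ∩ Zara ∩ Yosef ∩ Leo: 10:15-11:30, 11:45-13:45.
Summing the common windows: 75 + 120 = 195 minutes.

195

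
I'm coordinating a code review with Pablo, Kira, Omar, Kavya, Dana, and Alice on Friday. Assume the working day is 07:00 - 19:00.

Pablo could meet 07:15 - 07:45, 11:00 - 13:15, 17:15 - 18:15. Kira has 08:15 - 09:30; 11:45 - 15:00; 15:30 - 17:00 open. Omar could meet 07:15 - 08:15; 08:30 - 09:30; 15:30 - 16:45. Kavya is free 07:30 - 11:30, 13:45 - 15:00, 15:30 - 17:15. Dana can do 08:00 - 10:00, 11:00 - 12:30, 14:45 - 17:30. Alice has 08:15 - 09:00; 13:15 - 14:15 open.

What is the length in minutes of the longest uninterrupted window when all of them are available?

Pablo ∩ Kira: 11:45-13:15.
Pablo ∩ Kira ∩ Omar: ∅.
Pablo ∩ Kira ∩ Omar ∩ Kavya: ∅.
Pablo ∩ Kira ∩ Omar ∩ Kavya ∩ Dana: ∅.
Pablo ∩ Kira ∩ Omar ∩ Kavya ∩ Dana ∩ Alice: ∅.
There is no time when everyone is free.
No common window exists, so the longest block is 0 minutes.

0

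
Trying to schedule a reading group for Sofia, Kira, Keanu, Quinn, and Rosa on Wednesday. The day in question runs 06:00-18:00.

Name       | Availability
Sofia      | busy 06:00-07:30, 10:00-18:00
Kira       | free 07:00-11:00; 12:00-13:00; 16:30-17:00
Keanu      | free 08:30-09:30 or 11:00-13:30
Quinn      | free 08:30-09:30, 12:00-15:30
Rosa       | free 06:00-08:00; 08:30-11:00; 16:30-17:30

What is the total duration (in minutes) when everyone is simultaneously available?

Sofia free: 07:30-10:00 (invert busy blocks within the working day).
Kira free: 07:00-11:00, 12:00-13:00, 16:30-17:00.
Keanu free: 08:30-09:30, 11:00-13:30.
Quinn free: 08:30-09:30, 12:00-15:30.
Rosa free: 06:00-08:00, 08:30-11:00, 16:30-17:30.
Sofia ∩ Kira: 07:30-10:00.
Sofia ∩ Kira ∩ Keanu: 08:30-09:30.
Sofia ∩ Kira ∩ Keanu ∩ Quinn: 08:30-09:30.
Sofia ∩ Kira ∩ Keanu ∩ Quinn ∩ Rosa: 08:30-09:30.
That's a single block of 60 minutes.

60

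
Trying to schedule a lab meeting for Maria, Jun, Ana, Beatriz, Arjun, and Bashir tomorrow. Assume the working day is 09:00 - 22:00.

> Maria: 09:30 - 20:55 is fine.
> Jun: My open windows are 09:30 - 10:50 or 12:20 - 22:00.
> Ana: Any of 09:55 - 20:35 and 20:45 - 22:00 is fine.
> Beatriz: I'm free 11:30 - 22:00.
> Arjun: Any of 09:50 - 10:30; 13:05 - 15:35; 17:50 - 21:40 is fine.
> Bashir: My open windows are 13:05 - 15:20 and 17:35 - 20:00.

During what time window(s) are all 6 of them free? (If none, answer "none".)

13:05-15:20, 17:50-20:00

Maria ∩ Jun: 09:30-10:50, 12:20-20:55.
Maria ∩ Jun ∩ Ana: 09:55-10:50, 12:20-20:35, 20:45-20:55.
Maria ∩ Jun ∩ Ana ∩ Beatriz: 12:20-20:35, 20:45-20:55.
Maria ∩ Jun ∩ Ana ∩ Beatriz ∩ Arjun: 13:05-15:35, 17:50-20:35, 20:45-20:55.
Maria ∩ Jun ∩ Ana ∩ Beatriz ∩ Arjun ∩ Bashir: 13:05-15:20, 17:50-20:00.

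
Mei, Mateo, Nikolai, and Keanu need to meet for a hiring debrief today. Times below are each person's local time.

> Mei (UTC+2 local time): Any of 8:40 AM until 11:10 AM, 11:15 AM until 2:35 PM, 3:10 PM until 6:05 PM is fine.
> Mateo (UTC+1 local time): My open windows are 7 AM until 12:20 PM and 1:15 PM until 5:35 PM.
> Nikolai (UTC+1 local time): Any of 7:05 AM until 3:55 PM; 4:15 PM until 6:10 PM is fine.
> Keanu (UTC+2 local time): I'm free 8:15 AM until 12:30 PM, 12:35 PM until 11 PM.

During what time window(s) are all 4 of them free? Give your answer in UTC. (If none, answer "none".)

Mei in UTC: 06:40-09:10, 09:15-12:35, 13:10-16:05 (subtract 2h to convert from UTC+2).
Mateo in UTC: 06:00-11:20, 12:15-16:35 (subtract 1h to convert from UTC+1).
Nikolai in UTC: 06:05-14:55, 15:15-17:10 (subtract 1h to convert from UTC+1).
Keanu in UTC: 06:15-10:30, 10:35-21:00 (subtract 2h to convert from UTC+2).
Mei ∩ Mateo: 06:40-09:10, 09:15-11:20, 12:15-12:35, 13:10-16:05.
Mei ∩ Mateo ∩ Nikolai: 06:40-09:10, 09:15-11:20, 12:15-12:35, 13:10-14:55, 15:15-16:05.
Mei ∩ Mateo ∩ Nikolai ∩ Keanu: 06:40-09:10, 09:15-10:30, 10:35-11:20, 12:15-12:35, 13:10-14:55, 15:15-16:05.

06:40-09:10, 09:15-10:30, 10:35-11:20, 12:15-12:35, 13:10-14:55, 15:15-16:05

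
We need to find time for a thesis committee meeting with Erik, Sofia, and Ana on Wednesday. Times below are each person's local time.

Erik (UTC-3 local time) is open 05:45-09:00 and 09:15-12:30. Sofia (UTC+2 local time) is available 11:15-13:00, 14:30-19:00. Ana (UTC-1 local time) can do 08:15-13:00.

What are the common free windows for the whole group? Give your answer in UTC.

Erik in UTC: 08:45-12:00, 12:15-15:30 (add 3h to convert from UTC-3).
Sofia in UTC: 09:15-11:00, 12:30-17:00 (subtract 2h to convert from UTC+2).
Ana in UTC: 09:15-14:00 (add 1h to convert from UTC-1).
Erik ∩ Sofia: 09:15-11:00, 12:30-15:30.
Erik ∩ Sofia ∩ Ana: 09:15-11:00, 12:30-14:00.

09:15-11:00, 12:30-14:00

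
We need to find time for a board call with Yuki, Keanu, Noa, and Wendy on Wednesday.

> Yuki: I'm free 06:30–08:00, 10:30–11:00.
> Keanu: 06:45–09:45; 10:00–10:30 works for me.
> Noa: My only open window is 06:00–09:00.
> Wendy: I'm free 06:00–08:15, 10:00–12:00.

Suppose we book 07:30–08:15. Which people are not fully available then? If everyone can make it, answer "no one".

Yuki

Yuki: not fully free for 07:30-08:15. Keanu: free for 07:30-08:15. Noa: free for 07:30-08:15. Wendy: free for 07:30-08:15.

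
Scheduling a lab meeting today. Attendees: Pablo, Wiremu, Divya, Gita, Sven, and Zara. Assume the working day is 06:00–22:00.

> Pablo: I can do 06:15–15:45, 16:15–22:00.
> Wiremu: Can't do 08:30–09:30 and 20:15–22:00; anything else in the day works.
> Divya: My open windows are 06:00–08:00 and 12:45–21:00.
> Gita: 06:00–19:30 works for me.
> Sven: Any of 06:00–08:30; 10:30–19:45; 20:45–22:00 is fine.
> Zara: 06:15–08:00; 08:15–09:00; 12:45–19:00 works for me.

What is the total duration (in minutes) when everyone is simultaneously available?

450

Pablo free: 06:15-15:45, 16:15-22:00.
Wiremu free: 06:00-08:30, 09:30-20:15 (invert busy blocks within the working day).
Divya free: 06:00-08:00, 12:45-21:00.
Gita free: 06:00-19:30.
Sven free: 06:00-08:30, 10:30-19:45, 20:45-22:00.
Zara free: 06:15-08:00, 08:15-09:00, 12:45-19:00.
Pablo ∩ Wiremu: 06:15-08:30, 09:30-15:45, 16:15-20:15.
Pablo ∩ Wiremu ∩ Divya: 06:15-08:00, 12:45-15:45, 16:15-20:15.
Pablo ∩ Wiremu ∩ Divya ∩ Gita: 06:15-08:00, 12:45-15:45, 16:15-19:30.
Pablo ∩ Wiremu ∩ Divya ∩ Gita ∩ Sven: 06:15-08:00, 12:45-15:45, 16:15-19:30.
Pablo ∩ Wiremu ∩ Divya ∩ Gita ∩ Sven ∩ Zara: 06:15-08:00, 12:45-15:45, 16:15-19:00.
Summing the common windows: 105 + 180 + 165 = 450 minutes.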